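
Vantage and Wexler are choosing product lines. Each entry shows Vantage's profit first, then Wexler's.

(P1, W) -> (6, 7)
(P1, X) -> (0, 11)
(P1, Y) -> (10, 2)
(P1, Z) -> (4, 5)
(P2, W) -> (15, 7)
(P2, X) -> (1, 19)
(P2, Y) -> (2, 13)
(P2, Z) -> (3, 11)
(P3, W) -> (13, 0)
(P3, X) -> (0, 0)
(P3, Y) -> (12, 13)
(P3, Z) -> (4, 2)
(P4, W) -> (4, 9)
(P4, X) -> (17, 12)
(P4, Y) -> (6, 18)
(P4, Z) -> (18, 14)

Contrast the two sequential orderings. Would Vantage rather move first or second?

second

If Vantage leads: Wexler's best replies are P1→X, P2→X, P3→Y, P4→Y; Vantage's induced payoffs 0, 1, 12, 6; outcome (P3, Y), payoffs (12, 13).
If Wexler leads: Vantage's best replies are W→P2, X→P4, Y→P3, Z→P4; Wexler's induced payoffs 7, 12, 13, 14; outcome (P4, Z), payoffs (18, 14).
Vantage gets 12 moving first and 18 moving second, so Vantage prefers to move second.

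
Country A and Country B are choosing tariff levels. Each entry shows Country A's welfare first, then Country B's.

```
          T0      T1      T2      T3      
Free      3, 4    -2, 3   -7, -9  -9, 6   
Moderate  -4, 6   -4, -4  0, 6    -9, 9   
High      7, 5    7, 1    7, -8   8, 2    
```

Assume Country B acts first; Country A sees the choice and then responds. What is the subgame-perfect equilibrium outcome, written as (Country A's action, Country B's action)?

(High, T0)

Country A best-responds to each possible Country B move:
- T0: Country A compares 3, -4, 7 and picks High; Country B would get 5.
- T1: Country A compares -2, -4, 7 and picks High; Country B would get 1.
- T2: Country A compares -7, 0, 7 and picks High; Country B would get -8.
- T3: Country A compares -9, -9, 8 and picks High; Country B would get 2.
Maximizing over 5, 1, -8, 2, Country B chooses T0. Subgame-perfect outcome: (High, T0) with payoffs (7, 5).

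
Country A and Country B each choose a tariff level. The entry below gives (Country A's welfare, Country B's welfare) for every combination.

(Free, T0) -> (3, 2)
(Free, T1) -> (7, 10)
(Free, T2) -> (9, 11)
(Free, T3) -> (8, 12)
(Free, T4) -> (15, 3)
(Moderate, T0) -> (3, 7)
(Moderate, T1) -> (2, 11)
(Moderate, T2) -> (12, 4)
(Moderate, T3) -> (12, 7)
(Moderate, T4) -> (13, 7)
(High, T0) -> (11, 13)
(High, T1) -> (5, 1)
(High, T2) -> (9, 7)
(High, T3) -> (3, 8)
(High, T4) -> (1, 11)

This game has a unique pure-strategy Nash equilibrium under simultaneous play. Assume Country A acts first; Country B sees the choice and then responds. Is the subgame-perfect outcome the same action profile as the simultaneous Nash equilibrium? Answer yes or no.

yes

Work backward from Country B's decision.
- Free: Country B compares 2, 10, 11, 12, 3 and picks T3; Country A would get 8.
- Moderate: Country B compares 7, 11, 4, 7, 7 and picks T1; Country A would get 2.
- High: Country B compares 13, 1, 7, 8, 11 and picks T0; Country A would get 11.
Country A's induced payoffs are 8, 2, 11, so Country A commits to High. Subgame-perfect outcome: (High, T0) with payoffs (11, 13).
Now find the simultaneous Nash equilibrium.
Country A's best replies: T0→High; T1→Free; T2→Moderate; T3→Moderate; T4→Free.
Country B's best replies: Free→T3; Moderate→T1; High→T0.
The unique mutual best reply is (High, T0), giving (11, 13).
Sequential outcome (High, T0) coincides with the Nash profile (High, T0).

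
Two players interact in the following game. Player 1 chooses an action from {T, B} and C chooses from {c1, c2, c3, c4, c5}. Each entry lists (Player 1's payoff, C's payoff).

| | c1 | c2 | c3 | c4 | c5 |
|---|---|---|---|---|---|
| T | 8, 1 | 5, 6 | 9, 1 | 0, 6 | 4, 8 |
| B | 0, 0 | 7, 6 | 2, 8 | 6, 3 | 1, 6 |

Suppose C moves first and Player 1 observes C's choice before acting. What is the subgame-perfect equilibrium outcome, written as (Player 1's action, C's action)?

Player 1 best-responds to each possible C move:
- c1: BR = T, leader payoff 1.
- c2: BR = B, leader payoff 6.
- c3: BR = T, leader payoff 1.
- c4: BR = B, leader payoff 3.
- c5: BR = T, leader payoff 8.
Maximizing over 1, 6, 1, 3, 8, C chooses c5. Subgame-perfect outcome: (T, c5) with payoffs (4, 8).

(T, c5)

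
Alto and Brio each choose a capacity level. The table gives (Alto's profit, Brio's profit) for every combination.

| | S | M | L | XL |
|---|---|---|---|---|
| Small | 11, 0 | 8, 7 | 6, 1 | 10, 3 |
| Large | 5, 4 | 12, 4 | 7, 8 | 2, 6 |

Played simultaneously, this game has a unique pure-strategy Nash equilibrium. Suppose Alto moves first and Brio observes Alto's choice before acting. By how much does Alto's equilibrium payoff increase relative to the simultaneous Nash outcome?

Solve by backward induction (Alto leads).
- Small: BR = M, leader payoff 8.
- Large: BR = L, leader payoff 7.
Among 8, 7, the best is 8 at Small. Subgame-perfect outcome: (Small, M) with payoffs (8, 7).
Under simultaneous play:
Alto's best replies: S→Small; M→Large; L→Large; XL→Small.
Brio's best replies: Small→M; Large→L.
The unique mutual best reply is (Large, L), giving (7, 8).
Alto's commitment gain: 8 − 7 = 1.

1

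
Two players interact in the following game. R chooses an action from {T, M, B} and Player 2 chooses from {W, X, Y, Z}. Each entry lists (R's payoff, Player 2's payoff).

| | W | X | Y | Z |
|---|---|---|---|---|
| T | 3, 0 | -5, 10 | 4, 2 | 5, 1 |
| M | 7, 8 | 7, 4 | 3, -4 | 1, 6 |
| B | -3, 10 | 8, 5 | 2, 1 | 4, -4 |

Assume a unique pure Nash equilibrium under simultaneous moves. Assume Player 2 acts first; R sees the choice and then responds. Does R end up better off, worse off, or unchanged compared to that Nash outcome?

unchanged

Work backward from R's decision.
- W → R plays M (best of 3, 7, -3); Player 2 gets 8.
- X → R plays B (best of -5, 7, 8); Player 2 gets 5.
- Y → R plays T (best of 4, 3, 2); Player 2 gets 2.
- Z → R plays T (best of 5, 1, 4); Player 2 gets 1.
Maximizing over 8, 5, 2, 1, Player 2 chooses W. Subgame-perfect outcome: (M, W) with payoffs (7, 8).
Now find the simultaneous Nash equilibrium.
R's best replies: W→M; X→B; Y→T; Z→T.
Player 2's best replies: T→X; M→W; B→W.
The unique mutual best reply is (M, W), giving (7, 8).
R earns 7 sequentially versus 7 at the Nash outcome: unchanged.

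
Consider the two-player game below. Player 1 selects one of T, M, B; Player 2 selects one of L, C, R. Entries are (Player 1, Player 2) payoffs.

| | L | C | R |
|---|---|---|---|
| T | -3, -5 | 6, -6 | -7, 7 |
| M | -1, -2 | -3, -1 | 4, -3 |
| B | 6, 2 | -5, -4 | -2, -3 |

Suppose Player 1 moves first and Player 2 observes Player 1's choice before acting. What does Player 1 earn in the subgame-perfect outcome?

Solve by backward induction (Player 1 leads).
- T → Player 2 plays R (best of -5, -6, 7); Player 1 gets -7.
- M → Player 2 plays C (best of -2, -1, -3); Player 1 gets -3.
- B → Player 2 plays L (best of 2, -4, -3); Player 1 gets 6.
Maximizing over -7, -3, 6, Player 1 chooses B. Subgame-perfect outcome: (B, L) with payoffs (6, 2).

6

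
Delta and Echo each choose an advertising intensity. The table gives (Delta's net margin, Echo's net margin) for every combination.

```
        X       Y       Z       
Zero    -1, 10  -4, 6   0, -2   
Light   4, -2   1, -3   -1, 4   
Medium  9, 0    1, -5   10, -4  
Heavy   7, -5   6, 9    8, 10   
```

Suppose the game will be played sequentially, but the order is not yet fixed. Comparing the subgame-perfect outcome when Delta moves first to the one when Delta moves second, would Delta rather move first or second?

first

If Delta leads: Echo's best replies are Zero→X, Light→Z, Medium→X, Heavy→Z; Delta's induced payoffs -1, -1, 9, 8; outcome (Medium, X), payoffs (9, 0).
If Echo leads: Delta's best replies are X→Medium, Y→Heavy, Z→Medium; Echo's induced payoffs 0, 9, -4; outcome (Heavy, Y), payoffs (6, 9).
Delta gets 9 moving first and 6 moving second, so Delta prefers to move first.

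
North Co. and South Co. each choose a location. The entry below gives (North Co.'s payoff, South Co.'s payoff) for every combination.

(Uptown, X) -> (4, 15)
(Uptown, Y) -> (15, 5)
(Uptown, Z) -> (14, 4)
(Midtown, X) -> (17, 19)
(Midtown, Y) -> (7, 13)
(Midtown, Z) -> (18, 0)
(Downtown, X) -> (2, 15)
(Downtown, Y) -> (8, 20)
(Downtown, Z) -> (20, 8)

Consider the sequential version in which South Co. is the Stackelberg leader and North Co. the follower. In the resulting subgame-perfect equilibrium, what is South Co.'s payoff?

Solve by backward induction (South Co. leads).
- X: North Co. compares 4, 17, 2 and picks Midtown; South Co. would get 19.
- Y: North Co. compares 15, 7, 8 and picks Uptown; South Co. would get 5.
- Z: North Co. compares 14, 18, 20 and picks Downtown; South Co. would get 8.
South Co.'s induced payoffs are 19, 5, 8, so South Co. commits to X. Subgame-perfect outcome: (Midtown, X) with payoffs (17, 19).

19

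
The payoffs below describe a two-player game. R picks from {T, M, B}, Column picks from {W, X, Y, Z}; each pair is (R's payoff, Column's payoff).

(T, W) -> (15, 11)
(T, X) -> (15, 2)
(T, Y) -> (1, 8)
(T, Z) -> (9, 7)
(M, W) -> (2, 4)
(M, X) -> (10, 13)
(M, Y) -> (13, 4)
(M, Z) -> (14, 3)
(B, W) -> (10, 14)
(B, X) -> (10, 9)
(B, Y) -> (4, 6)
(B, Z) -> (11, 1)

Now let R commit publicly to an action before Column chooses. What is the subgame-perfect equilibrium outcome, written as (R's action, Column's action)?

(T, W)

Column best-responds to each possible R move:
- T → Column plays W (best of 11, 2, 8, 7); R gets 15.
- M → Column plays X (best of 4, 13, 4, 3); R gets 10.
- B → Column plays W (best of 14, 9, 6, 1); R gets 10.
R's induced payoffs are 15, 10, 10, so R commits to T. Subgame-perfect outcome: (T, W) with payoffs (15, 11).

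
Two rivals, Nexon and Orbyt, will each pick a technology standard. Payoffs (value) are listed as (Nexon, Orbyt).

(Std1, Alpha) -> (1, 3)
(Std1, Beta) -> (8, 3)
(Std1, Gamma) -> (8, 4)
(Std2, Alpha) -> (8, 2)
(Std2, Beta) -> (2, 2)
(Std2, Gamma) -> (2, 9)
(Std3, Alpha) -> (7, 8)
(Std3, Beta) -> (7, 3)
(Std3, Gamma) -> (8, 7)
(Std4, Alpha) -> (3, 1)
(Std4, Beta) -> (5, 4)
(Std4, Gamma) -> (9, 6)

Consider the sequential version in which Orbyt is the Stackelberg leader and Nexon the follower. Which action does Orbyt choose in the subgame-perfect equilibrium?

Solve by backward induction (Orbyt leads).
- Alpha: BR = Std2, leader payoff 2.
- Beta: BR = Std1, leader payoff 3.
- Gamma: BR = Std4, leader payoff 6.
Among 2, 3, 6, the best is 6 at Gamma. Subgame-perfect outcome: (Std4, Gamma) with payoffs (9, 6).

Gamma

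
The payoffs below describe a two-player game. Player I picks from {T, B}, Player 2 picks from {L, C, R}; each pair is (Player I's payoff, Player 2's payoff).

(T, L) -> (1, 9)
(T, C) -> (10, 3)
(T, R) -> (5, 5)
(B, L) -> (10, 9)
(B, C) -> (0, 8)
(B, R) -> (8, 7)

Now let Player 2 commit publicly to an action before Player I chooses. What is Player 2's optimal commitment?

L

Solve by backward induction (Player 2 leads).
- L: Player I compares 1, 10 and picks B; Player 2 would get 9.
- C: Player I compares 10, 0 and picks T; Player 2 would get 3.
- R: Player I compares 5, 8 and picks B; Player 2 would get 7.
Among 9, 3, 7, the best is 9 at L. Subgame-perfect outcome: (B, L) with payoffs (10, 9).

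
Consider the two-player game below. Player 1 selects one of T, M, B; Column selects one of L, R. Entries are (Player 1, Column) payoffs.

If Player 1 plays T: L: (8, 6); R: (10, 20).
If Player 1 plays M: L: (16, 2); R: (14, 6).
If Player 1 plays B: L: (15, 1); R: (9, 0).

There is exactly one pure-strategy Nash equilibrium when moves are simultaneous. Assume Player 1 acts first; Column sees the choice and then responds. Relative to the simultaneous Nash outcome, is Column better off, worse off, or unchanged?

Work backward from Column's decision.
- T → Column plays R (best of 6, 20); Player 1 gets 10.
- M → Column plays R (best of 2, 6); Player 1 gets 14.
- B → Column plays L (best of 1, 0); Player 1 gets 15.
Maximizing over 10, 14, 15, Player 1 chooses B. Subgame-perfect outcome: (B, L) with payoffs (15, 1).
Now find the simultaneous Nash equilibrium.
Player 1's best replies: L→M; R→M.
Column's best replies: T→R; M→R; B→L.
Only (M, R) has each player best-responding; Nash payoffs (14, 6).
Column earns 1 sequentially versus 6 at the Nash outcome: worse off.

worse off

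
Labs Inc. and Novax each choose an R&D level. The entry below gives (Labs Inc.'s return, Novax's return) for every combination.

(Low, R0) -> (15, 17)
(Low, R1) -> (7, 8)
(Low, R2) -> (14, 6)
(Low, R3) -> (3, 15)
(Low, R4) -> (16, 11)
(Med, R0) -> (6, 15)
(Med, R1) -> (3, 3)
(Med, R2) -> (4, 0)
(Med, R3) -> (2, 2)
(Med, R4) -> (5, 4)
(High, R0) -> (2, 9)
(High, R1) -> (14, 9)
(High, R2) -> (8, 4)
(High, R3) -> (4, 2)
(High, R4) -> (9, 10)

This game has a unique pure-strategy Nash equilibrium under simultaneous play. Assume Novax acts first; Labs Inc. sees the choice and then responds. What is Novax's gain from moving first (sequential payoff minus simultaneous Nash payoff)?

Backward induction with Novax moving first.
- R0: Labs Inc. compares 15, 6, 2 and picks Low; Novax would get 17.
- R1: Labs Inc. compares 7, 3, 14 and picks High; Novax would get 9.
- R2: Labs Inc. compares 14, 4, 8 and picks Low; Novax would get 6.
- R3: Labs Inc. compares 3, 2, 4 and picks High; Novax would get 2.
- R4: Labs Inc. compares 16, 5, 9 and picks Low; Novax would get 11.
Among 17, 9, 6, 2, 11, the best is 17 at R0. Subgame-perfect outcome: (Low, R0) with payoffs (15, 17).
Under simultaneous play:
Labs Inc.'s best replies: R0→Low; R1→High; R2→Low; R3→High; R4→Low.
Novax's best replies: Low→R0; Med→R0; High→R4.
Only (Low, R0) has each player best-responding; Nash payoffs (15, 17).
Novax's commitment gain: 17 − 17 = 0.

0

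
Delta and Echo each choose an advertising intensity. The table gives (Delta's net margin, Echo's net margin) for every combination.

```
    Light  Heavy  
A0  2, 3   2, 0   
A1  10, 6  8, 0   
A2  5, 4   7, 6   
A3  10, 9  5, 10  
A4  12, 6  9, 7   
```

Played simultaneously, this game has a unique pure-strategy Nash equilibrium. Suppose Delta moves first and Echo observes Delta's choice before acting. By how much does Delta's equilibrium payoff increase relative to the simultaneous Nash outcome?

1

Backward induction with Delta moving first.
- A0: Echo compares 3, 0 and picks Light; Delta would get 2.
- A1: Echo compares 6, 0 and picks Light; Delta would get 10.
- A2: Echo compares 4, 6 and picks Heavy; Delta would get 7.
- A3: Echo compares 9, 10 and picks Heavy; Delta would get 5.
- A4: Echo compares 6, 7 and picks Heavy; Delta would get 9.
Delta's induced payoffs are 2, 10, 7, 5, 9, so Delta commits to A1. Subgame-perfect outcome: (A1, Light) with payoffs (10, 6).
Under simultaneous play:
Delta's best replies: Light→A4; Heavy→A4.
Echo's best replies: A0→Light; A1→Light; A2→Heavy; A3→Heavy; A4→Heavy.
The unique mutual best reply is (A4, Heavy), giving (9, 7).
Delta's commitment gain: 10 − 9 = 1.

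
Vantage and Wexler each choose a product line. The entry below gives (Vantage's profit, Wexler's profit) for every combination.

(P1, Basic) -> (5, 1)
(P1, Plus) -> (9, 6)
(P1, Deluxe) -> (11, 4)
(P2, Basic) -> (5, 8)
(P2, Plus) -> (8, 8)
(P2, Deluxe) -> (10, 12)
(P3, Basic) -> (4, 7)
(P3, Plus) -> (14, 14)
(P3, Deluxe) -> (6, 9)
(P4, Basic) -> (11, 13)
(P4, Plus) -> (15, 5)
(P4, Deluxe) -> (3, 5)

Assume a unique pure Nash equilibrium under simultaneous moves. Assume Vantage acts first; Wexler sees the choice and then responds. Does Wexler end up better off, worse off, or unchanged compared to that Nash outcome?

better off

Wexler best-responds to each possible Vantage move:
- P1 → Wexler plays Plus (best of 1, 6, 4); Vantage gets 9.
- P2 → Wexler plays Deluxe (best of 8, 8, 12); Vantage gets 10.
- P3 → Wexler plays Plus (best of 7, 14, 9); Vantage gets 14.
- P4 → Wexler plays Basic (best of 13, 5, 5); Vantage gets 11.
Maximizing over 9, 10, 14, 11, Vantage chooses P3. Subgame-perfect outcome: (P3, Plus) with payoffs (14, 14).
For the simultaneous game, intersect best replies.
Vantage's best replies: Basic→P4; Plus→P4; Deluxe→P1.
Wexler's best replies: P1→Plus; P2→Deluxe; P3→Plus; P4→Basic.
The unique mutual best reply is (P4, Basic), giving (11, 13).
Wexler earns 14 sequentially versus 13 at the Nash outcome: better off.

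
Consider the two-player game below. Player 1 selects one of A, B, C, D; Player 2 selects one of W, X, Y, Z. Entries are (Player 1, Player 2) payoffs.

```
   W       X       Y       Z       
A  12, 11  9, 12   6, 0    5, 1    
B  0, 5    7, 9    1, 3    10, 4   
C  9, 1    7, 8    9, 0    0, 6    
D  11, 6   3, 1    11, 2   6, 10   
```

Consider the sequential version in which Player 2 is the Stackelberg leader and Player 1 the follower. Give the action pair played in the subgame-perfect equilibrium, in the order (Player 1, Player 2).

(A, X)

Backward induction with Player 2 moving first.
- W → Player 1 plays A (best of 12, 0, 9, 11); Player 2 gets 11.
- X → Player 1 plays A (best of 9, 7, 7, 3); Player 2 gets 12.
- Y → Player 1 plays D (best of 6, 1, 9, 11); Player 2 gets 2.
- Z → Player 1 plays B (best of 5, 10, 0, 6); Player 2 gets 4.
Maximizing over 11, 12, 2, 4, Player 2 chooses X. Subgame-perfect outcome: (A, X) with payoffs (9, 12).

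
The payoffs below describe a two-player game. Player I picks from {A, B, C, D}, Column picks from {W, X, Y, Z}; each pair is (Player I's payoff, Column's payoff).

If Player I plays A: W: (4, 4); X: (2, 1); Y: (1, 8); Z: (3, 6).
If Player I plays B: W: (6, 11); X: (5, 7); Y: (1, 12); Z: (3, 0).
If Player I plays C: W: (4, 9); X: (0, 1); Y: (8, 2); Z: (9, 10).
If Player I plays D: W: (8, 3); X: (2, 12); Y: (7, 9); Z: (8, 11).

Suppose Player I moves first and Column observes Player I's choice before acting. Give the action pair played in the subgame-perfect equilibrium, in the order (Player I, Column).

(C, Z)

Solve by backward induction (Player I leads).
- A: BR = Y, leader payoff 1.
- B: BR = Y, leader payoff 1.
- C: BR = Z, leader payoff 9.
- D: BR = X, leader payoff 2.
Among 1, 1, 9, 2, the best is 9 at C. Subgame-perfect outcome: (C, Z) with payoffs (9, 10).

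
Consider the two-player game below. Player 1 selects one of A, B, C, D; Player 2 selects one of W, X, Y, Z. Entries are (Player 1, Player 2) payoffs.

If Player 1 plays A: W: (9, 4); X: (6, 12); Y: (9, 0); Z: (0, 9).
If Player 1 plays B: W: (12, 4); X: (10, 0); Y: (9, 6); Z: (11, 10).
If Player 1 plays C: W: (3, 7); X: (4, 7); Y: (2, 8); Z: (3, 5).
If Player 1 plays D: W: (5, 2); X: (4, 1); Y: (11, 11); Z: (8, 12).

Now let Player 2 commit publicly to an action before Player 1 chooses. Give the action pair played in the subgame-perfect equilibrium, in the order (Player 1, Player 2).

(D, Y)

Player 1 best-responds to each possible Player 2 move:
- W: Player 1 compares 9, 12, 3, 5 and picks B; Player 2 would get 4.
- X: Player 1 compares 6, 10, 4, 4 and picks B; Player 2 would get 0.
- Y: Player 1 compares 9, 9, 2, 11 and picks D; Player 2 would get 11.
- Z: Player 1 compares 0, 11, 3, 8 and picks B; Player 2 would get 10.
Player 2's induced payoffs are 4, 0, 11, 10, so Player 2 commits to Y. Subgame-perfect outcome: (D, Y) with payoffs (11, 11).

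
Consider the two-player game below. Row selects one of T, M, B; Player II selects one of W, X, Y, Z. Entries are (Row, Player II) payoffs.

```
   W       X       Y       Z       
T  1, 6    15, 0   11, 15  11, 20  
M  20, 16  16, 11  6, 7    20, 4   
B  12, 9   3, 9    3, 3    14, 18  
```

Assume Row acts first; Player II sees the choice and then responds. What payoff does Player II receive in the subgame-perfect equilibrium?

Player II best-responds to each possible Row move:
- T → Player II plays Z (best of 6, 0, 15, 20); Row gets 11.
- M → Player II plays W (best of 16, 11, 7, 4); Row gets 20.
- B → Player II plays Z (best of 9, 9, 3, 18); Row gets 14.
Row's induced payoffs are 11, 20, 14, so Row commits to M. Subgame-perfect outcome: (M, W) with payoffs (20, 16).

16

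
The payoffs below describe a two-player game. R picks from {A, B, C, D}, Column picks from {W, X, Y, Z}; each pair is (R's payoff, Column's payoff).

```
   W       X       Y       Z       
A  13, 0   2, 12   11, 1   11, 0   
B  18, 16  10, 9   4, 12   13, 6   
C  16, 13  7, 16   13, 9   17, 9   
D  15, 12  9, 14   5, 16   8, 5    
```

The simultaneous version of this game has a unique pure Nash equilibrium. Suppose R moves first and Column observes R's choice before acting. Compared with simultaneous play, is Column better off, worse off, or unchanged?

unchanged

Work backward from Column's decision.
- A → Column plays X (best of 0, 12, 1, 0); R gets 2.
- B → Column plays W (best of 16, 9, 12, 6); R gets 18.
- C → Column plays X (best of 13, 16, 9, 9); R gets 7.
- D → Column plays Y (best of 12, 14, 16, 5); R gets 5.
Maximizing over 2, 18, 7, 5, R chooses B. Subgame-perfect outcome: (B, W) with payoffs (18, 16).
For the simultaneous game, intersect best replies.
R's best replies: W→B; X→B; Y→C; Z→C.
Column's best replies: A→X; B→W; C→X; D→Y.
Only (B, W) has each player best-responding; Nash payoffs (18, 16).
Column earns 16 sequentially versus 16 at the Nash outcome: unchanged.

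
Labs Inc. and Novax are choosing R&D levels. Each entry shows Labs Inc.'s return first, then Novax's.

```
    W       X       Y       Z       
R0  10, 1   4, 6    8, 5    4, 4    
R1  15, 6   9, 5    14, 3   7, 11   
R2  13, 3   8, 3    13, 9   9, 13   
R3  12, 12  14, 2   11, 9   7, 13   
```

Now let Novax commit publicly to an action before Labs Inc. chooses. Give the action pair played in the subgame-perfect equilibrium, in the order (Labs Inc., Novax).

(R2, Z)

Labs Inc. best-responds to each possible Novax move:
- W: Labs Inc. compares 10, 15, 13, 12 and picks R1; Novax would get 6.
- X: Labs Inc. compares 4, 9, 8, 14 and picks R3; Novax would get 2.
- Y: Labs Inc. compares 8, 14, 13, 11 and picks R1; Novax would get 3.
- Z: Labs Inc. compares 4, 7, 9, 7 and picks R2; Novax would get 13.
Among 6, 2, 3, 13, the best is 13 at Z. Subgame-perfect outcome: (R2, Z) with payoffs (9, 13).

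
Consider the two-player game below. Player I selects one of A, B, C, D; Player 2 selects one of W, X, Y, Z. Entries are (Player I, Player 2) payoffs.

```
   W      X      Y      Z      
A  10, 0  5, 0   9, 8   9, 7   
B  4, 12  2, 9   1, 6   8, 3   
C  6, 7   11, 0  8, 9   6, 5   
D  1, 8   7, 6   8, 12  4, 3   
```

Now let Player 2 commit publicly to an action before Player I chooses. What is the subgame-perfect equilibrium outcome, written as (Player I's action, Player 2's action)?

Player I best-responds to each possible Player 2 move:
- W → Player I plays A (best of 10, 4, 6, 1); Player 2 gets 0.
- X → Player I plays C (best of 5, 2, 11, 7); Player 2 gets 0.
- Y → Player I plays A (best of 9, 1, 8, 8); Player 2 gets 8.
- Z → Player I plays A (best of 9, 8, 6, 4); Player 2 gets 7.
Player 2's induced payoffs are 0, 0, 8, 7, so Player 2 commits to Y. Subgame-perfect outcome: (A, Y) with payoffs (9, 8).

(A, Y)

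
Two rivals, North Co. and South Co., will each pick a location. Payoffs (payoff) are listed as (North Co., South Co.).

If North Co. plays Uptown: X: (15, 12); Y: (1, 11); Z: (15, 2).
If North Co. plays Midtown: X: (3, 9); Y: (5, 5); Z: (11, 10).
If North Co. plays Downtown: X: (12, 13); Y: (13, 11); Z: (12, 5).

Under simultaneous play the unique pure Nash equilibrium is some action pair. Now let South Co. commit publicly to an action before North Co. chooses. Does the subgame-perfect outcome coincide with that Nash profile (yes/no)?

yes

Backward induction with South Co. moving first.
- X: North Co. compares 15, 3, 12 and picks Uptown; South Co. would get 12.
- Y: North Co. compares 1, 5, 13 and picks Downtown; South Co. would get 11.
- Z: North Co. compares 15, 11, 12 and picks Uptown; South Co. would get 2.
Among 12, 11, 2, the best is 12 at X. Subgame-perfect outcome: (Uptown, X) with payoffs (15, 12).
Under simultaneous play:
North Co.'s best replies: X→Uptown; Y→Downtown; Z→Uptown.
South Co.'s best replies: Uptown→X; Midtown→Z; Downtown→X.
Only (Uptown, X) has each player best-responding; Nash payoffs (15, 12).
Sequential outcome (Uptown, X) coincides with the Nash profile (Uptown, X).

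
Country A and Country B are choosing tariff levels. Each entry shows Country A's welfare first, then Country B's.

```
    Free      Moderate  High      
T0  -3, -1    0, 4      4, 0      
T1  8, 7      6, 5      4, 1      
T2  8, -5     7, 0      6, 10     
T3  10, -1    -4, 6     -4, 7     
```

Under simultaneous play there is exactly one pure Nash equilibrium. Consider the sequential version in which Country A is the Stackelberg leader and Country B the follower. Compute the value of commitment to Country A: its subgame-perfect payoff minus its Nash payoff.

2

Work backward from Country B's decision.
- T0: Country B compares -1, 4, 0 and picks Moderate; Country A would get 0.
- T1: Country B compares 7, 5, 1 and picks Free; Country A would get 8.
- T2: Country B compares -5, 0, 10 and picks High; Country A would get 6.
- T3: Country B compares -1, 6, 7 and picks High; Country A would get -4.
Country A's induced payoffs are 0, 8, 6, -4, so Country A commits to T1. Subgame-perfect outcome: (T1, Free) with payoffs (8, 7).
Now find the simultaneous Nash equilibrium.
Country A's best replies: Free→T3; Moderate→T2; High→T2.
Country B's best replies: T0→Moderate; T1→Free; T2→High; T3→High.
Only (T2, High) has each player best-responding; Nash payoffs (6, 10).
Country A's commitment gain: 8 − 6 = 2.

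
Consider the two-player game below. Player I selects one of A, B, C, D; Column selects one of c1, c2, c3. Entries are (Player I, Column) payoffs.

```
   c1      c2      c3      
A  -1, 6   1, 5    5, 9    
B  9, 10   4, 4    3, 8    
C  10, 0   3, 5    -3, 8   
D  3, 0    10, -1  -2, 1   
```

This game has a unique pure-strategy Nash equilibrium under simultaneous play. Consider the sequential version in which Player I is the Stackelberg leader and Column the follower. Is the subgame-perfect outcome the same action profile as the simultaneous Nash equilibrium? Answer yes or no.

no

Solve by backward induction (Player I leads).
- A: BR = c3, leader payoff 5.
- B: BR = c1, leader payoff 9.
- C: BR = c3, leader payoff -3.
- D: BR = c3, leader payoff -2.
Among 5, 9, -3, -2, the best is 9 at B. Subgame-perfect outcome: (B, c1) with payoffs (9, 10).
Now find the simultaneous Nash equilibrium.
Player I's best replies: c1→C; c2→D; c3→A.
Column's best replies: A→c3; B→c1; C→c3; D→c3.
The unique mutual best reply is (A, c3), giving (5, 9).
Sequential outcome (B, c1) differs from the Nash profile (A, c3).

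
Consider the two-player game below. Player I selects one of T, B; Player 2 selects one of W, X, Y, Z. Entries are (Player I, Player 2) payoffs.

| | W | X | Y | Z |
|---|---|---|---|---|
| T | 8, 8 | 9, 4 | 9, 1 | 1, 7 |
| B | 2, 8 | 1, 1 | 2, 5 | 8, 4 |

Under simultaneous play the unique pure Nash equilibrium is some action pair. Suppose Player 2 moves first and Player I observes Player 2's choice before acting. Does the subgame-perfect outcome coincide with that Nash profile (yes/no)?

Work backward from Player I's decision.
- W: BR = T, leader payoff 8.
- X: BR = T, leader payoff 4.
- Y: BR = T, leader payoff 1.
- Z: BR = B, leader payoff 4.
Maximizing over 8, 4, 1, 4, Player 2 chooses W. Subgame-perfect outcome: (T, W) with payoffs (8, 8).
Now find the simultaneous Nash equilibrium.
Player I's best replies: W→T; X→T; Y→T; Z→B.
Player 2's best replies: T→W; B→W.
Only (T, W) has each player best-responding; Nash payoffs (8, 8).
Sequential outcome (T, W) coincides with the Nash profile (T, W).

yes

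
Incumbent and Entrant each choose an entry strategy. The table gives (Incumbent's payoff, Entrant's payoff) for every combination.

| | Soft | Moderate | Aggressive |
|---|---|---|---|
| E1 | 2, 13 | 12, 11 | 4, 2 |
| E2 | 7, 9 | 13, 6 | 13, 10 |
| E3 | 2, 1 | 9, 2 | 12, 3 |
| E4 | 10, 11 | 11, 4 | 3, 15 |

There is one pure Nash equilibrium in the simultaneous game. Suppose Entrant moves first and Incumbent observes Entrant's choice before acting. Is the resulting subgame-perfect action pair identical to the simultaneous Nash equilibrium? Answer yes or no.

no

Incumbent best-responds to each possible Entrant move:
- Soft → Incumbent plays E4 (best of 2, 7, 2, 10); Entrant gets 11.
- Moderate → Incumbent plays E2 (best of 12, 13, 9, 11); Entrant gets 6.
- Aggressive → Incumbent plays E2 (best of 4, 13, 12, 3); Entrant gets 10.
Among 11, 6, 10, the best is 11 at Soft. Subgame-perfect outcome: (E4, Soft) with payoffs (10, 11).
Now find the simultaneous Nash equilibrium.
Incumbent's best replies: Soft→E4; Moderate→E2; Aggressive→E2.
Entrant's best replies: E1→Soft; E2→Aggressive; E3→Aggressive; E4→Aggressive.
The unique mutual best reply is (E2, Aggressive), giving (13, 10).
Sequential outcome (E4, Soft) differs from the Nash profile (E2, Aggressive).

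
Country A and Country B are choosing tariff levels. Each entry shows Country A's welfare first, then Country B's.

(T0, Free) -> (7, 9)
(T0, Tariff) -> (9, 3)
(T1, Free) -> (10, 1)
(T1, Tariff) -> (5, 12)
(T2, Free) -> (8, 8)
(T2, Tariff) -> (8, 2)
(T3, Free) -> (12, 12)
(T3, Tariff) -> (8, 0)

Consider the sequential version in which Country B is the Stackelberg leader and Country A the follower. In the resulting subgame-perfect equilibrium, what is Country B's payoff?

Work backward from Country A's decision.
- Free: BR = T3, leader payoff 12.
- Tariff: BR = T0, leader payoff 3.
Maximizing over 12, 3, Country B chooses Free. Subgame-perfect outcome: (T3, Free) with payoffs (12, 12).

12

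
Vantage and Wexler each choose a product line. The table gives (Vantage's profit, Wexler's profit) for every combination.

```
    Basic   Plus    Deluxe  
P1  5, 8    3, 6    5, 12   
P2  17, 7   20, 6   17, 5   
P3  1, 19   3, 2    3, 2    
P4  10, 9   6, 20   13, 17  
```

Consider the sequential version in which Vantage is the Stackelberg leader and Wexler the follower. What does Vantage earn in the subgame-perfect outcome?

17

Solve by backward induction (Vantage leads).
- P1 → Wexler plays Deluxe (best of 8, 6, 12); Vantage gets 5.
- P2 → Wexler plays Basic (best of 7, 6, 5); Vantage gets 17.
- P3 → Wexler plays Basic (best of 19, 2, 2); Vantage gets 1.
- P4 → Wexler plays Plus (best of 9, 20, 17); Vantage gets 6.
Maximizing over 5, 17, 1, 6, Vantage chooses P2. Subgame-perfect outcome: (P2, Basic) with payoffs (17, 7).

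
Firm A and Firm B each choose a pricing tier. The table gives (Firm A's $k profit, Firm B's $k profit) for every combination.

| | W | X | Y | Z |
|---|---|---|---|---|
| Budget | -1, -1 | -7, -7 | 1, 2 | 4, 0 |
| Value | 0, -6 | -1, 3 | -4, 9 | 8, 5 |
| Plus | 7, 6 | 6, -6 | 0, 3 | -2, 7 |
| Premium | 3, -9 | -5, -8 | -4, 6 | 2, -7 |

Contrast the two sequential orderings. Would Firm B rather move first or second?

If Firm A leads: Firm B's best replies are Budget→Y, Value→Y, Plus→Z, Premium→Y; Firm A's induced payoffs 1, -4, -2, -4; outcome (Budget, Y), payoffs (1, 2).
If Firm B leads: Firm A's best replies are W→Plus, X→Plus, Y→Budget, Z→Value; Firm B's induced payoffs 6, -6, 2, 5; outcome (Plus, W), payoffs (7, 6).
Firm B gets 6 moving first and 2 moving second, so Firm B prefers to move first.

first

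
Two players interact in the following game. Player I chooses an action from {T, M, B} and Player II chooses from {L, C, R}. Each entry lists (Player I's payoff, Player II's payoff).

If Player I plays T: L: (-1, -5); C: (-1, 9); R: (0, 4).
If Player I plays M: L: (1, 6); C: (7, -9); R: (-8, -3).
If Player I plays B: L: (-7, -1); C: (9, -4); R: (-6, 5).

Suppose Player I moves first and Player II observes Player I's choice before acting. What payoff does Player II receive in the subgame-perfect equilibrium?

Player II best-responds to each possible Player I move:
- T: BR = C, leader payoff -1.
- M: BR = L, leader payoff 1.
- B: BR = R, leader payoff -6.
Maximizing over -1, 1, -6, Player I chooses M. Subgame-perfect outcome: (M, L) with payoffs (1, 6).

6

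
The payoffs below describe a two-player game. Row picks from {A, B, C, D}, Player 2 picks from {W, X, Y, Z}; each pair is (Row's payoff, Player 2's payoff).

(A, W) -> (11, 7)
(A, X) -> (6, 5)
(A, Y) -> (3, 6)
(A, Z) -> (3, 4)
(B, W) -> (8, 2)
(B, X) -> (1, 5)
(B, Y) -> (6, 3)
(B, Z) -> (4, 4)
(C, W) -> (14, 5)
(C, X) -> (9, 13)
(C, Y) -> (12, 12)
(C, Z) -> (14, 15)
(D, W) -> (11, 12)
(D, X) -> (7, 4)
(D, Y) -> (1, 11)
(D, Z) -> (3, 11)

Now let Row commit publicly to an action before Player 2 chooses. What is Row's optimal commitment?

C

Work backward from Player 2's decision.
- A: BR = W, leader payoff 11.
- B: BR = X, leader payoff 1.
- C: BR = Z, leader payoff 14.
- D: BR = W, leader payoff 11.
Among 11, 1, 14, 11, the best is 14 at C. Subgame-perfect outcome: (C, Z) with payoffs (14, 15).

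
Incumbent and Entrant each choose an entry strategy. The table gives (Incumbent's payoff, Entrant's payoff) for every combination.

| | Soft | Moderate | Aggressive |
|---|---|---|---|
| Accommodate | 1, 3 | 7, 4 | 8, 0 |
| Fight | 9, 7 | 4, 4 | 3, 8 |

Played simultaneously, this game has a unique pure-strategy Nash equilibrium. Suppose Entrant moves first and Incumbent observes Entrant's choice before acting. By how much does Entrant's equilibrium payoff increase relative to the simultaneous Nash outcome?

3

Incumbent best-responds to each possible Entrant move:
- Soft → Incumbent plays Fight (best of 1, 9); Entrant gets 7.
- Moderate → Incumbent plays Accommodate (best of 7, 4); Entrant gets 4.
- Aggressive → Incumbent plays Accommodate (best of 8, 3); Entrant gets 0.
Entrant's induced payoffs are 7, 4, 0, so Entrant commits to Soft. Subgame-perfect outcome: (Fight, Soft) with payoffs (9, 7).
Under simultaneous play:
Incumbent's best replies: Soft→Fight; Moderate→Accommodate; Aggressive→Accommodate.
Entrant's best replies: Accommodate→Moderate; Fight→Aggressive.
The unique mutual best reply is (Accommodate, Moderate), giving (7, 4).
Entrant's commitment gain: 7 − 4 = 3.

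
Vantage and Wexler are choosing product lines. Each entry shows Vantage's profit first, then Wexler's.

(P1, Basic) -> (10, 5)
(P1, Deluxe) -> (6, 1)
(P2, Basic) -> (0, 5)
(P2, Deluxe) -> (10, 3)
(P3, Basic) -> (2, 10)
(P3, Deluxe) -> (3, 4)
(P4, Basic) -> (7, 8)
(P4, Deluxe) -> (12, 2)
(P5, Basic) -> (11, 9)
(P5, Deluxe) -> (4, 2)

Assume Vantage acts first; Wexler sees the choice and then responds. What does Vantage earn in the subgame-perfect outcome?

Solve by backward induction (Vantage leads).
- P1: BR = Basic, leader payoff 10.
- P2: BR = Basic, leader payoff 0.
- P3: BR = Basic, leader payoff 2.
- P4: BR = Basic, leader payoff 7.
- P5: BR = Basic, leader payoff 11.
Vantage's induced payoffs are 10, 0, 2, 7, 11, so Vantage commits to P5. Subgame-perfect outcome: (P5, Basic) with payoffs (11, 9).

11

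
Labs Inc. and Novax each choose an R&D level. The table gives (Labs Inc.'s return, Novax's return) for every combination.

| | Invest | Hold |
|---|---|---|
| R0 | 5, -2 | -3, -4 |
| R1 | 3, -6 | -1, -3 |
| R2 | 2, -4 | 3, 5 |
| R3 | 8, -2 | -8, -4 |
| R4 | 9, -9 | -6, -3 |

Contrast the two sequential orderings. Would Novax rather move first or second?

If Labs Inc. leads: Novax's best replies are R0→Invest, R1→Hold, R2→Hold, R3→Invest, R4→Hold; Labs Inc.'s induced payoffs 5, -1, 3, 8, -6; outcome (R3, Invest), payoffs (8, -2).
If Novax leads: Labs Inc.'s best replies are Invest→R4, Hold→R2; Novax's induced payoffs -9, 5; outcome (R2, Hold), payoffs (3, 5).
Novax gets 5 moving first and -2 moving second, so Novax prefers to move first.

first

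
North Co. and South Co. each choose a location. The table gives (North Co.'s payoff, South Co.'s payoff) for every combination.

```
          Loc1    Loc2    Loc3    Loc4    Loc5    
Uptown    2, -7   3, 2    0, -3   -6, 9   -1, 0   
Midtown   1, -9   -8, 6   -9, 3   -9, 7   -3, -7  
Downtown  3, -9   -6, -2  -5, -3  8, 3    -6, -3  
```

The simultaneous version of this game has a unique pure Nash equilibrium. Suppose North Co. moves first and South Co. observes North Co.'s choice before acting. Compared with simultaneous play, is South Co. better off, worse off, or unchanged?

Work backward from South Co.'s decision.
- Uptown: BR = Loc4, leader payoff -6.
- Midtown: BR = Loc4, leader payoff -9.
- Downtown: BR = Loc4, leader payoff 8.
North Co.'s induced payoffs are -6, -9, 8, so North Co. commits to Downtown. Subgame-perfect outcome: (Downtown, Loc4) with payoffs (8, 3).
For the simultaneous game, intersect best replies.
North Co.'s best replies: Loc1→Downtown; Loc2→Uptown; Loc3→Uptown; Loc4→Downtown; Loc5→Uptown.
South Co.'s best replies: Uptown→Loc4; Midtown→Loc4; Downtown→Loc4.
Only (Downtown, Loc4) has each player best-responding; Nash payoffs (8, 3).
South Co. earns 3 sequentially versus 3 at the Nash outcome: unchanged.

unchanged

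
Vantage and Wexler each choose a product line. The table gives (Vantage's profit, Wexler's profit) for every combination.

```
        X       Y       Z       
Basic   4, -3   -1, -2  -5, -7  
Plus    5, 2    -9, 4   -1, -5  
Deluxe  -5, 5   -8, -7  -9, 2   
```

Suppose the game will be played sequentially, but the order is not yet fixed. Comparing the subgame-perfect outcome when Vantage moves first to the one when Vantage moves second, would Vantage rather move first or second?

second

If Vantage leads: Wexler's best replies are Basic→Y, Plus→Y, Deluxe→X; Vantage's induced payoffs -1, -9, -5; outcome (Basic, Y), payoffs (-1, -2).
If Wexler leads: Vantage's best replies are X→Plus, Y→Basic, Z→Plus; Wexler's induced payoffs 2, -2, -5; outcome (Plus, X), payoffs (5, 2).
Vantage gets -1 moving first and 5 moving second, so Vantage prefers to move second.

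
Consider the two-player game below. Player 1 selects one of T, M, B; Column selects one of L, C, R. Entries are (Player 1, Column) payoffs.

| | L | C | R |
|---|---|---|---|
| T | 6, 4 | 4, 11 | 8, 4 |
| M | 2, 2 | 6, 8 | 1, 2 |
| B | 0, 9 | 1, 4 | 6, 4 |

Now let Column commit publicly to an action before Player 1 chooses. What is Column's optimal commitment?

C

Solve by backward induction (Column leads).
- L: Player 1 compares 6, 2, 0 and picks T; Column would get 4.
- C: Player 1 compares 4, 6, 1 and picks M; Column would get 8.
- R: Player 1 compares 8, 1, 6 and picks T; Column would get 4.
Among 4, 8, 4, the best is 8 at C. Subgame-perfect outcome: (M, C) with payoffs (6, 8).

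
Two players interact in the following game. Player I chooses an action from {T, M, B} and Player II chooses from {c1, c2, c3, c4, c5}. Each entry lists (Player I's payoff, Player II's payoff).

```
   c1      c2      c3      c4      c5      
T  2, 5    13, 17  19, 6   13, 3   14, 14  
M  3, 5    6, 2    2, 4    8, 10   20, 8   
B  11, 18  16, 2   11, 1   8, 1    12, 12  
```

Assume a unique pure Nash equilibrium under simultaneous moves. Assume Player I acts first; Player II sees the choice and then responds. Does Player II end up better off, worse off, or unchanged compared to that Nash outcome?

Work backward from Player II's decision.
- T: BR = c2, leader payoff 13.
- M: BR = c4, leader payoff 8.
- B: BR = c1, leader payoff 11.
Player I's induced payoffs are 13, 8, 11, so Player I commits to T. Subgame-perfect outcome: (T, c2) with payoffs (13, 17).
Now find the simultaneous Nash equilibrium.
Player I's best replies: c1→B; c2→B; c3→T; c4→T; c5→M.
Player II's best replies: T→c2; M→c4; B→c1.
The unique mutual best reply is (B, c1), giving (11, 18).
Player II earns 17 sequentially versus 18 at the Nash outcome: worse off.

worse off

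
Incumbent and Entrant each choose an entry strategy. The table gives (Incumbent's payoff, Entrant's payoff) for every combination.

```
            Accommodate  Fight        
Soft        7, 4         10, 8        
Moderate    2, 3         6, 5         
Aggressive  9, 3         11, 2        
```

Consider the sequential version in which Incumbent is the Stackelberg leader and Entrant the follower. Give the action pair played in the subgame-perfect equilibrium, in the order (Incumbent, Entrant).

Work backward from Entrant's decision.
- Soft: BR = Fight, leader payoff 10.
- Moderate: BR = Fight, leader payoff 6.
- Aggressive: BR = Accommodate, leader payoff 9.
Incumbent's induced payoffs are 10, 6, 9, so Incumbent commits to Soft. Subgame-perfect outcome: (Soft, Fight) with payoffs (10, 8).

(Soft, Fight)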